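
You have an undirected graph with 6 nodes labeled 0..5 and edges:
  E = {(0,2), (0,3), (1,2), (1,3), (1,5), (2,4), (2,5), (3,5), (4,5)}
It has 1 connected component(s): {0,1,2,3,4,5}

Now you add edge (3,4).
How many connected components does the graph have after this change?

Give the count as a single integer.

Initial component count: 1
Add (3,4): endpoints already in same component. Count unchanged: 1.
New component count: 1

Answer: 1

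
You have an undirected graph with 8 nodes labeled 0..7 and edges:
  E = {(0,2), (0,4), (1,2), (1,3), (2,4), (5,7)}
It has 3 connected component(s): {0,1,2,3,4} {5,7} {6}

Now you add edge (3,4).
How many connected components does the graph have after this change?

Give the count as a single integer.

Initial component count: 3
Add (3,4): endpoints already in same component. Count unchanged: 3.
New component count: 3

Answer: 3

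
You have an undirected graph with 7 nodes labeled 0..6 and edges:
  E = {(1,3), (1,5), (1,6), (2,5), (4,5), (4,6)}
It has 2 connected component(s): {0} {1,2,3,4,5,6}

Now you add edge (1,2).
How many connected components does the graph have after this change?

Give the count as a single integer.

Initial component count: 2
Add (1,2): endpoints already in same component. Count unchanged: 2.
New component count: 2

Answer: 2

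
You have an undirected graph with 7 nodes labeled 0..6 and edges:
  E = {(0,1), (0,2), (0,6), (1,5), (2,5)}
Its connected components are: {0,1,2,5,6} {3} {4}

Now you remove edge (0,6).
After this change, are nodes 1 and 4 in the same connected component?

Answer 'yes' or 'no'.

Answer: no

Derivation:
Initial components: {0,1,2,5,6} {3} {4}
Removing edge (0,6): it was a bridge — component count 3 -> 4.
New components: {0,1,2,5} {3} {4} {6}
Are 1 and 4 in the same component? no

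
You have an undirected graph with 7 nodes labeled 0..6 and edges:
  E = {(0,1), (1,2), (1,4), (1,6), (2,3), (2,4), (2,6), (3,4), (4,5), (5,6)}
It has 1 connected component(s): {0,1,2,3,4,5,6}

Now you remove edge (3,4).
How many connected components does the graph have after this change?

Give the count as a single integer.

Answer: 1

Derivation:
Initial component count: 1
Remove (3,4): not a bridge. Count unchanged: 1.
  After removal, components: {0,1,2,3,4,5,6}
New component count: 1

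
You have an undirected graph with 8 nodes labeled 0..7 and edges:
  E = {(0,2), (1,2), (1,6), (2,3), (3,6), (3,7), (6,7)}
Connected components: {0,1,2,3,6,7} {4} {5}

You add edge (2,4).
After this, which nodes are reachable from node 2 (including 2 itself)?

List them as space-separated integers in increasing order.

Answer: 0 1 2 3 4 6 7

Derivation:
Before: nodes reachable from 2: {0,1,2,3,6,7}
Adding (2,4): merges 2's component with another. Reachability grows.
After: nodes reachable from 2: {0,1,2,3,4,6,7}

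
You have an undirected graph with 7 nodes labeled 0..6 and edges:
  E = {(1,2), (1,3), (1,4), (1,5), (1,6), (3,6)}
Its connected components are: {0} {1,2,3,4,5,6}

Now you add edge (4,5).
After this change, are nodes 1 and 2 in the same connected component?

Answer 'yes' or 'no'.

Answer: yes

Derivation:
Initial components: {0} {1,2,3,4,5,6}
Adding edge (4,5): both already in same component {1,2,3,4,5,6}. No change.
New components: {0} {1,2,3,4,5,6}
Are 1 and 2 in the same component? yes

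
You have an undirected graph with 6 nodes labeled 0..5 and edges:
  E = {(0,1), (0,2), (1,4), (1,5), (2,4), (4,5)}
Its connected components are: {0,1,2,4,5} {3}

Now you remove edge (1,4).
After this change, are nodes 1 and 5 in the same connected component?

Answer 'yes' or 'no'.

Initial components: {0,1,2,4,5} {3}
Removing edge (1,4): not a bridge — component count unchanged at 2.
New components: {0,1,2,4,5} {3}
Are 1 and 5 in the same component? yes

Answer: yes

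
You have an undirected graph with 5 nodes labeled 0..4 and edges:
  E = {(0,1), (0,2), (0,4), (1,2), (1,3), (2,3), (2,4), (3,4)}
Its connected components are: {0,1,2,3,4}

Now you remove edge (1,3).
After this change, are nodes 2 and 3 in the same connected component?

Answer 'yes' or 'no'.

Initial components: {0,1,2,3,4}
Removing edge (1,3): not a bridge — component count unchanged at 1.
New components: {0,1,2,3,4}
Are 2 and 3 in the same component? yes

Answer: yes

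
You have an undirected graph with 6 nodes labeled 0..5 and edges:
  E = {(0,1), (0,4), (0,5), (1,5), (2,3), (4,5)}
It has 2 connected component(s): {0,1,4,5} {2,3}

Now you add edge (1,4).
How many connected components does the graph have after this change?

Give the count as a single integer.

Answer: 2

Derivation:
Initial component count: 2
Add (1,4): endpoints already in same component. Count unchanged: 2.
New component count: 2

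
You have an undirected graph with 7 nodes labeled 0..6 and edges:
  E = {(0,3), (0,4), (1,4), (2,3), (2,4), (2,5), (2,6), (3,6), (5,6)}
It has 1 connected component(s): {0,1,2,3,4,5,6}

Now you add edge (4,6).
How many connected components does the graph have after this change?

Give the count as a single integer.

Answer: 1

Derivation:
Initial component count: 1
Add (4,6): endpoints already in same component. Count unchanged: 1.
New component count: 1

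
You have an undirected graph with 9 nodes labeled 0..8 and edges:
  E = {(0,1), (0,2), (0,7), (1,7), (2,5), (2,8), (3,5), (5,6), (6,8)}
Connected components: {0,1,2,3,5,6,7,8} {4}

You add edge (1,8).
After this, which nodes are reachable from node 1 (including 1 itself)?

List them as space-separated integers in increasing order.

Before: nodes reachable from 1: {0,1,2,3,5,6,7,8}
Adding (1,8): both endpoints already in same component. Reachability from 1 unchanged.
After: nodes reachable from 1: {0,1,2,3,5,6,7,8}

Answer: 0 1 2 3 5 6 7 8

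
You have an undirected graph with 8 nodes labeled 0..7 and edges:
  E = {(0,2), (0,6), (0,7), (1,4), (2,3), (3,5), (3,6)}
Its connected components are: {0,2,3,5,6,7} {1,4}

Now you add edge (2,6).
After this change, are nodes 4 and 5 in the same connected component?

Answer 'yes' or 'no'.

Initial components: {0,2,3,5,6,7} {1,4}
Adding edge (2,6): both already in same component {0,2,3,5,6,7}. No change.
New components: {0,2,3,5,6,7} {1,4}
Are 4 and 5 in the same component? no

Answer: no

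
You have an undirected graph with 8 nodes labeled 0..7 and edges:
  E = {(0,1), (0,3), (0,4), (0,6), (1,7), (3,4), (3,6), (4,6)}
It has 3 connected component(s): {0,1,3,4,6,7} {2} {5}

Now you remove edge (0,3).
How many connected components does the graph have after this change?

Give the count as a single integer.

Initial component count: 3
Remove (0,3): not a bridge. Count unchanged: 3.
  After removal, components: {0,1,3,4,6,7} {2} {5}
New component count: 3

Answer: 3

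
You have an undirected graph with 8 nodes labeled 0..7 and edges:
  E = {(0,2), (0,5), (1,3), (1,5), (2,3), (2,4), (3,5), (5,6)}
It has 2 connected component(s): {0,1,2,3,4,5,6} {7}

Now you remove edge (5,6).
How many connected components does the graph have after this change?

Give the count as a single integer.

Answer: 3

Derivation:
Initial component count: 2
Remove (5,6): it was a bridge. Count increases: 2 -> 3.
  After removal, components: {0,1,2,3,4,5} {6} {7}
New component count: 3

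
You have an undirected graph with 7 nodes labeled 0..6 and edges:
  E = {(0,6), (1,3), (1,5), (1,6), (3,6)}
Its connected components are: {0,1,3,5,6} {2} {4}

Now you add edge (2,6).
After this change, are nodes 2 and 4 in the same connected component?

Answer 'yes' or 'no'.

Answer: no

Derivation:
Initial components: {0,1,3,5,6} {2} {4}
Adding edge (2,6): merges {2} and {0,1,3,5,6}.
New components: {0,1,2,3,5,6} {4}
Are 2 and 4 in the same component? no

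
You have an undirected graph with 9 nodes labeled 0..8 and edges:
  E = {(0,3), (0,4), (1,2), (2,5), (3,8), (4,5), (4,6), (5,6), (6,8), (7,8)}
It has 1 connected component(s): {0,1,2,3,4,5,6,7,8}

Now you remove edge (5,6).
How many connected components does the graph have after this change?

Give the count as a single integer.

Initial component count: 1
Remove (5,6): not a bridge. Count unchanged: 1.
  After removal, components: {0,1,2,3,4,5,6,7,8}
New component count: 1

Answer: 1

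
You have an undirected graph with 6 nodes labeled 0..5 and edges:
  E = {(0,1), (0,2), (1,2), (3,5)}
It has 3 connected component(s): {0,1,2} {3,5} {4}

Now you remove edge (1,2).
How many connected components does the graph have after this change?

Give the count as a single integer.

Initial component count: 3
Remove (1,2): not a bridge. Count unchanged: 3.
  After removal, components: {0,1,2} {3,5} {4}
New component count: 3

Answer: 3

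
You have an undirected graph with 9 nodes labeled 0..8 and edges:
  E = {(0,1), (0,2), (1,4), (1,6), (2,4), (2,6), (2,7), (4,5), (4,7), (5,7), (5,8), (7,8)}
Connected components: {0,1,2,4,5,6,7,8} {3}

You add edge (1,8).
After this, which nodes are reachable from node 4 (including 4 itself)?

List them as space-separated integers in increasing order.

Answer: 0 1 2 4 5 6 7 8

Derivation:
Before: nodes reachable from 4: {0,1,2,4,5,6,7,8}
Adding (1,8): both endpoints already in same component. Reachability from 4 unchanged.
After: nodes reachable from 4: {0,1,2,4,5,6,7,8}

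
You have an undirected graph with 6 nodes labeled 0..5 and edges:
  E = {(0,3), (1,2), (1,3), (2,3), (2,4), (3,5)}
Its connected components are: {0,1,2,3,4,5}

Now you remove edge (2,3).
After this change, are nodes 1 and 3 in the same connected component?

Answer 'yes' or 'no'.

Answer: yes

Derivation:
Initial components: {0,1,2,3,4,5}
Removing edge (2,3): not a bridge — component count unchanged at 1.
New components: {0,1,2,3,4,5}
Are 1 and 3 in the same component? yes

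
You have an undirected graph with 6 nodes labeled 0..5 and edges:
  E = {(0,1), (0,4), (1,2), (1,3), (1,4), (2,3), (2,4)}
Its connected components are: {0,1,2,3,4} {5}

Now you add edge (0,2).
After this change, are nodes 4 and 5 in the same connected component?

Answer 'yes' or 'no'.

Initial components: {0,1,2,3,4} {5}
Adding edge (0,2): both already in same component {0,1,2,3,4}. No change.
New components: {0,1,2,3,4} {5}
Are 4 and 5 in the same component? no

Answer: no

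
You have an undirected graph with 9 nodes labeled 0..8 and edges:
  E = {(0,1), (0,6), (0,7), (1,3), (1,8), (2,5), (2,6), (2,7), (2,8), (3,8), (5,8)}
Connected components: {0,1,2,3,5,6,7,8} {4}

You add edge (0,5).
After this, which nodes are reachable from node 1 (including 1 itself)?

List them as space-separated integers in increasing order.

Answer: 0 1 2 3 5 6 7 8

Derivation:
Before: nodes reachable from 1: {0,1,2,3,5,6,7,8}
Adding (0,5): both endpoints already in same component. Reachability from 1 unchanged.
After: nodes reachable from 1: {0,1,2,3,5,6,7,8}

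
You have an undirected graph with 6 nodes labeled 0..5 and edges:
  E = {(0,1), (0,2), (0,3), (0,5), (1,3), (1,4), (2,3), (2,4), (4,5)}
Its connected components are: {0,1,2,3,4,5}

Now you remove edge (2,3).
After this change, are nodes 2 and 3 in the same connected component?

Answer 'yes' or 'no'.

Initial components: {0,1,2,3,4,5}
Removing edge (2,3): not a bridge — component count unchanged at 1.
New components: {0,1,2,3,4,5}
Are 2 and 3 in the same component? yes

Answer: yes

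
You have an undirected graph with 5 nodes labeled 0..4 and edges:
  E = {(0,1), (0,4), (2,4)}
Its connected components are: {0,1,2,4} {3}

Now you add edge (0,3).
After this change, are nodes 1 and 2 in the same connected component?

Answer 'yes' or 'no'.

Answer: yes

Derivation:
Initial components: {0,1,2,4} {3}
Adding edge (0,3): merges {0,1,2,4} and {3}.
New components: {0,1,2,3,4}
Are 1 and 2 in the same component? yes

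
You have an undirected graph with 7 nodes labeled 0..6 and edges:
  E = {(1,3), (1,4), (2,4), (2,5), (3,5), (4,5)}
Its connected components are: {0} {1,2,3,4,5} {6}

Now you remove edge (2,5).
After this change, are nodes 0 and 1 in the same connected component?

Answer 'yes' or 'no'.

Answer: no

Derivation:
Initial components: {0} {1,2,3,4,5} {6}
Removing edge (2,5): not a bridge — component count unchanged at 3.
New components: {0} {1,2,3,4,5} {6}
Are 0 and 1 in the same component? no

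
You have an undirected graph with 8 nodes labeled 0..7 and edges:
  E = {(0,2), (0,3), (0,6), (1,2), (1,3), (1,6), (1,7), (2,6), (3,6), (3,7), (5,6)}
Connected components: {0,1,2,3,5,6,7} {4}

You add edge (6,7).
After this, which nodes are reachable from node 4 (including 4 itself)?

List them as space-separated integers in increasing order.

Before: nodes reachable from 4: {4}
Adding (6,7): both endpoints already in same component. Reachability from 4 unchanged.
After: nodes reachable from 4: {4}

Answer: 4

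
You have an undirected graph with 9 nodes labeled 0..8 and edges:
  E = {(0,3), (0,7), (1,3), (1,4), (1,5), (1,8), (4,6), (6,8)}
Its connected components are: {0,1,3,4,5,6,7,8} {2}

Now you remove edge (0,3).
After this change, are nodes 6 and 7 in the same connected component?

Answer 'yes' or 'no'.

Answer: no

Derivation:
Initial components: {0,1,3,4,5,6,7,8} {2}
Removing edge (0,3): it was a bridge — component count 2 -> 3.
New components: {0,7} {1,3,4,5,6,8} {2}
Are 6 and 7 in the same component? no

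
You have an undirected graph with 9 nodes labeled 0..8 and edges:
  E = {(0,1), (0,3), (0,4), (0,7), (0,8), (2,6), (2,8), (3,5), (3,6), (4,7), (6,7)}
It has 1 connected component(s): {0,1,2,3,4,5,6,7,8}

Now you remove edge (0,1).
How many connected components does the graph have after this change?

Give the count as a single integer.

Answer: 2

Derivation:
Initial component count: 1
Remove (0,1): it was a bridge. Count increases: 1 -> 2.
  After removal, components: {0,2,3,4,5,6,7,8} {1}
New component count: 2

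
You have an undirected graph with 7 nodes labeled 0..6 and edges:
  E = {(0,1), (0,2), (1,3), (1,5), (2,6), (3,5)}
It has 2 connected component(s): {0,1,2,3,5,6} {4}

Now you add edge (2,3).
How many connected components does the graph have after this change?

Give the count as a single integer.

Initial component count: 2
Add (2,3): endpoints already in same component. Count unchanged: 2.
New component count: 2

Answer: 2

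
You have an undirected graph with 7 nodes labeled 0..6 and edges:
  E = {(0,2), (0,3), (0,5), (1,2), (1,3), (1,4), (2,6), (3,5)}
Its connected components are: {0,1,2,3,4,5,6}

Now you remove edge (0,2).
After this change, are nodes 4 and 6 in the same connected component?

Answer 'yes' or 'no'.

Answer: yes

Derivation:
Initial components: {0,1,2,3,4,5,6}
Removing edge (0,2): not a bridge — component count unchanged at 1.
New components: {0,1,2,3,4,5,6}
Are 4 and 6 in the same component? yes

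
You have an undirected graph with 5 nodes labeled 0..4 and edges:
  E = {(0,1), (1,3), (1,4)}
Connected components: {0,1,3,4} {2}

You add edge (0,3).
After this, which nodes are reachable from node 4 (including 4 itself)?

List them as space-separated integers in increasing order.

Before: nodes reachable from 4: {0,1,3,4}
Adding (0,3): both endpoints already in same component. Reachability from 4 unchanged.
After: nodes reachable from 4: {0,1,3,4}

Answer: 0 1 3 4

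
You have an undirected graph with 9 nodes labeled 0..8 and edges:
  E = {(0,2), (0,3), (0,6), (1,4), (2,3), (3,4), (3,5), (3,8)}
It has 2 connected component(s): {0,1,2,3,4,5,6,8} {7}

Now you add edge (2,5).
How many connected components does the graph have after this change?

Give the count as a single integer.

Answer: 2

Derivation:
Initial component count: 2
Add (2,5): endpoints already in same component. Count unchanged: 2.
New component count: 2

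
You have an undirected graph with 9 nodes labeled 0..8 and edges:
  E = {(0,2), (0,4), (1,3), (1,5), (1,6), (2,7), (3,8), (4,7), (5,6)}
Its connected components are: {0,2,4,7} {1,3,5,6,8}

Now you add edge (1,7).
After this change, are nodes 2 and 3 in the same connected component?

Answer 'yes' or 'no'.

Initial components: {0,2,4,7} {1,3,5,6,8}
Adding edge (1,7): merges {1,3,5,6,8} and {0,2,4,7}.
New components: {0,1,2,3,4,5,6,7,8}
Are 2 and 3 in the same component? yes

Answer: yes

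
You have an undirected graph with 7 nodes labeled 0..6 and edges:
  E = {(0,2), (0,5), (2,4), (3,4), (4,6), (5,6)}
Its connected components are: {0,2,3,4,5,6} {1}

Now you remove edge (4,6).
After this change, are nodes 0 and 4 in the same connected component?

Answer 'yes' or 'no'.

Initial components: {0,2,3,4,5,6} {1}
Removing edge (4,6): not a bridge — component count unchanged at 2.
New components: {0,2,3,4,5,6} {1}
Are 0 and 4 in the same component? yes

Answer: yes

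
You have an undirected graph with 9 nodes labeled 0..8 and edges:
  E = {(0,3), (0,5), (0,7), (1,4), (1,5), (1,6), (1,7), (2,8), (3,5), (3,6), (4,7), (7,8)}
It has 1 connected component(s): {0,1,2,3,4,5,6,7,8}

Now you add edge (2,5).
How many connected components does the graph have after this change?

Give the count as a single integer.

Answer: 1

Derivation:
Initial component count: 1
Add (2,5): endpoints already in same component. Count unchanged: 1.
New component count: 1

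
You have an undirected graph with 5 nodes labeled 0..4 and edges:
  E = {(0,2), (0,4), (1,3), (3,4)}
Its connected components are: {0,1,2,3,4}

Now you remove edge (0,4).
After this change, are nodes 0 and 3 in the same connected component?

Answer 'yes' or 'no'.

Answer: no

Derivation:
Initial components: {0,1,2,3,4}
Removing edge (0,4): it was a bridge — component count 1 -> 2.
New components: {0,2} {1,3,4}
Are 0 and 3 in the same component? no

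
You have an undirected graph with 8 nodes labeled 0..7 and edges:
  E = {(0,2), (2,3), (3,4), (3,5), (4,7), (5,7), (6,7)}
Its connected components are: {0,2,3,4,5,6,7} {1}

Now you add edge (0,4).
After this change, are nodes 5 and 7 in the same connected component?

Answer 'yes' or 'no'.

Initial components: {0,2,3,4,5,6,7} {1}
Adding edge (0,4): both already in same component {0,2,3,4,5,6,7}. No change.
New components: {0,2,3,4,5,6,7} {1}
Are 5 and 7 in the same component? yes

Answer: yes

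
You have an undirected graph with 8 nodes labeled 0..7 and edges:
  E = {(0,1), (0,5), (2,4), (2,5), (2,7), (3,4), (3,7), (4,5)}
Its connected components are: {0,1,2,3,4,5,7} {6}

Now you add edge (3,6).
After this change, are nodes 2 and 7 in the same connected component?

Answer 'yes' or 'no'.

Answer: yes

Derivation:
Initial components: {0,1,2,3,4,5,7} {6}
Adding edge (3,6): merges {0,1,2,3,4,5,7} and {6}.
New components: {0,1,2,3,4,5,6,7}
Are 2 and 7 in the same component? yes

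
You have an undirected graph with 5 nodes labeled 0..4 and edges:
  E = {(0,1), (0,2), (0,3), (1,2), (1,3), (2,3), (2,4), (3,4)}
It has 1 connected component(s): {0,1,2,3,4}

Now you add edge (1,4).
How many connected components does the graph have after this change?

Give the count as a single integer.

Answer: 1

Derivation:
Initial component count: 1
Add (1,4): endpoints already in same component. Count unchanged: 1.
New component count: 1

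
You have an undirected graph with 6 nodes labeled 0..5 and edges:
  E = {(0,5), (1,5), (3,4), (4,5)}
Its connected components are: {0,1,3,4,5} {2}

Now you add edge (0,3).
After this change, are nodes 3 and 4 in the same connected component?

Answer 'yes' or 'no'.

Answer: yes

Derivation:
Initial components: {0,1,3,4,5} {2}
Adding edge (0,3): both already in same component {0,1,3,4,5}. No change.
New components: {0,1,3,4,5} {2}
Are 3 and 4 in the same component? yes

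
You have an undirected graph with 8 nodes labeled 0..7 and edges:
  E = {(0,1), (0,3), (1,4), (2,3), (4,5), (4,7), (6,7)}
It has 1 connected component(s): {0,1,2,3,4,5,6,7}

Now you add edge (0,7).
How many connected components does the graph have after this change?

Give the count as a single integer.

Answer: 1

Derivation:
Initial component count: 1
Add (0,7): endpoints already in same component. Count unchanged: 1.
New component count: 1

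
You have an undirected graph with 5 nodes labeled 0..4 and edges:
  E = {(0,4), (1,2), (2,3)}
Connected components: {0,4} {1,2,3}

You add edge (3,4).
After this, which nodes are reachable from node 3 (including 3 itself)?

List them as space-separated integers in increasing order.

Before: nodes reachable from 3: {1,2,3}
Adding (3,4): merges 3's component with another. Reachability grows.
After: nodes reachable from 3: {0,1,2,3,4}

Answer: 0 1 2 3 4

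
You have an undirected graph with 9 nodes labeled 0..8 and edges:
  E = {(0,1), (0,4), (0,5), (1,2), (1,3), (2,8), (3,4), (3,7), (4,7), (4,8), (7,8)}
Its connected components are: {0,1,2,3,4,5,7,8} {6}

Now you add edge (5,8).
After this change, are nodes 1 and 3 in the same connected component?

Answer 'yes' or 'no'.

Answer: yes

Derivation:
Initial components: {0,1,2,3,4,5,7,8} {6}
Adding edge (5,8): both already in same component {0,1,2,3,4,5,7,8}. No change.
New components: {0,1,2,3,4,5,7,8} {6}
Are 1 and 3 in the same component? yes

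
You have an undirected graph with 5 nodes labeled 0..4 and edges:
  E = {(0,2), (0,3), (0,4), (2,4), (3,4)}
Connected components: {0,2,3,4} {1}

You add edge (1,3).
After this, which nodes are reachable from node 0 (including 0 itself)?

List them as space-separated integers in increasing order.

Answer: 0 1 2 3 4

Derivation:
Before: nodes reachable from 0: {0,2,3,4}
Adding (1,3): merges 0's component with another. Reachability grows.
After: nodes reachable from 0: {0,1,2,3,4}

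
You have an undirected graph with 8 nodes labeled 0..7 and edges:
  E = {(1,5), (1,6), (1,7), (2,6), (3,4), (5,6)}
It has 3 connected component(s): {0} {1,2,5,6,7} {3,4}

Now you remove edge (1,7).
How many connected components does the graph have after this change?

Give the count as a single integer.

Initial component count: 3
Remove (1,7): it was a bridge. Count increases: 3 -> 4.
  After removal, components: {0} {1,2,5,6} {3,4} {7}
New component count: 4

Answer: 4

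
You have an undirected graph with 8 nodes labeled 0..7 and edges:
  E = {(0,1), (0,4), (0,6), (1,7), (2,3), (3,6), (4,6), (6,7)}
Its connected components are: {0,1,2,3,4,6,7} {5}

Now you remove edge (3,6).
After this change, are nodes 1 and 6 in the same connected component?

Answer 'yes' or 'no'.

Answer: yes

Derivation:
Initial components: {0,1,2,3,4,6,7} {5}
Removing edge (3,6): it was a bridge — component count 2 -> 3.
New components: {0,1,4,6,7} {2,3} {5}
Are 1 and 6 in the same component? yes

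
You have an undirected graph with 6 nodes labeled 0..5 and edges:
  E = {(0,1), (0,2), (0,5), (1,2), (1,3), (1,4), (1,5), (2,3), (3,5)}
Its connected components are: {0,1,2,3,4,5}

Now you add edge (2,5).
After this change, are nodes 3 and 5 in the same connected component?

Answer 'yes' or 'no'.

Initial components: {0,1,2,3,4,5}
Adding edge (2,5): both already in same component {0,1,2,3,4,5}. No change.
New components: {0,1,2,3,4,5}
Are 3 and 5 in the same component? yes

Answer: yes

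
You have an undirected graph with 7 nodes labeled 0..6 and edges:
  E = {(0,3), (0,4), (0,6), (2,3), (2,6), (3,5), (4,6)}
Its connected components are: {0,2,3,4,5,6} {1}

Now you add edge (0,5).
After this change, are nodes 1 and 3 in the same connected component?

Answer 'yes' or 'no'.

Answer: no

Derivation:
Initial components: {0,2,3,4,5,6} {1}
Adding edge (0,5): both already in same component {0,2,3,4,5,6}. No change.
New components: {0,2,3,4,5,6} {1}
Are 1 and 3 in the same component? no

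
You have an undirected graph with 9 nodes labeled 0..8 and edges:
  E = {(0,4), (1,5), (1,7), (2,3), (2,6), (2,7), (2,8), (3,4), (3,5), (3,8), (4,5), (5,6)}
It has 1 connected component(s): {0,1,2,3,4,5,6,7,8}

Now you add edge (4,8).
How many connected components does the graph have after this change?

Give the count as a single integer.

Answer: 1

Derivation:
Initial component count: 1
Add (4,8): endpoints already in same component. Count unchanged: 1.
New component count: 1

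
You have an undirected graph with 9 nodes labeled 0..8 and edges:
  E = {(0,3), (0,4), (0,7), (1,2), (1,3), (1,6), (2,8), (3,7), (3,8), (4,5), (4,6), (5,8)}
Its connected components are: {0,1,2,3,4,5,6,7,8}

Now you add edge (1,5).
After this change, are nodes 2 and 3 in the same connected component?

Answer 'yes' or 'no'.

Initial components: {0,1,2,3,4,5,6,7,8}
Adding edge (1,5): both already in same component {0,1,2,3,4,5,6,7,8}. No change.
New components: {0,1,2,3,4,5,6,7,8}
Are 2 and 3 in the same component? yes

Answer: yes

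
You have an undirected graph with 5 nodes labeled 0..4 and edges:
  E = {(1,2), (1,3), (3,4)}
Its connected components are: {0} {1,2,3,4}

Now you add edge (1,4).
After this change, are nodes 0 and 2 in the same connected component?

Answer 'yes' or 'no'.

Answer: no

Derivation:
Initial components: {0} {1,2,3,4}
Adding edge (1,4): both already in same component {1,2,3,4}. No change.
New components: {0} {1,2,3,4}
Are 0 and 2 in the same component? no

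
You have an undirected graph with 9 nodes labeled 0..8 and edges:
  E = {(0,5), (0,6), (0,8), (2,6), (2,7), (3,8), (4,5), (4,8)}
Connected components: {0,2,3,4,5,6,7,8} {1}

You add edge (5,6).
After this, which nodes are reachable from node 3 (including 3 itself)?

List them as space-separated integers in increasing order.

Before: nodes reachable from 3: {0,2,3,4,5,6,7,8}
Adding (5,6): both endpoints already in same component. Reachability from 3 unchanged.
After: nodes reachable from 3: {0,2,3,4,5,6,7,8}

Answer: 0 2 3 4 5 6 7 8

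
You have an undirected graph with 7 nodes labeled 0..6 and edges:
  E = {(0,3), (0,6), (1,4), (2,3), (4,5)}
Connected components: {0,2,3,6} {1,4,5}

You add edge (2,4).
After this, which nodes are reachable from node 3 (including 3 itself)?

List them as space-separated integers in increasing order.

Before: nodes reachable from 3: {0,2,3,6}
Adding (2,4): merges 3's component with another. Reachability grows.
After: nodes reachable from 3: {0,1,2,3,4,5,6}

Answer: 0 1 2 3 4 5 6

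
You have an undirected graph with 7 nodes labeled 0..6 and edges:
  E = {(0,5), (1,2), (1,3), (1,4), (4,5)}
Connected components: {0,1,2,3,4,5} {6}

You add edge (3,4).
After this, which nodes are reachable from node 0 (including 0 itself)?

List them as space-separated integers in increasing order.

Before: nodes reachable from 0: {0,1,2,3,4,5}
Adding (3,4): both endpoints already in same component. Reachability from 0 unchanged.
After: nodes reachable from 0: {0,1,2,3,4,5}

Answer: 0 1 2 3 4 5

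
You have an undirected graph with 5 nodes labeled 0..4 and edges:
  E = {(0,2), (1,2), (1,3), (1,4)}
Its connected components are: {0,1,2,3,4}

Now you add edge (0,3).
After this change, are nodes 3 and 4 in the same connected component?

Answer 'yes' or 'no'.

Answer: yes

Derivation:
Initial components: {0,1,2,3,4}
Adding edge (0,3): both already in same component {0,1,2,3,4}. No change.
New components: {0,1,2,3,4}
Are 3 and 4 in the same component? yes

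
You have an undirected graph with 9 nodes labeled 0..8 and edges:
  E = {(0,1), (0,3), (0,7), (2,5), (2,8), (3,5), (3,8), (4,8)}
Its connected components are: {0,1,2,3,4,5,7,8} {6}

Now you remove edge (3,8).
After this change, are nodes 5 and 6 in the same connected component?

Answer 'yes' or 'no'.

Initial components: {0,1,2,3,4,5,7,8} {6}
Removing edge (3,8): not a bridge — component count unchanged at 2.
New components: {0,1,2,3,4,5,7,8} {6}
Are 5 and 6 in the same component? no

Answer: no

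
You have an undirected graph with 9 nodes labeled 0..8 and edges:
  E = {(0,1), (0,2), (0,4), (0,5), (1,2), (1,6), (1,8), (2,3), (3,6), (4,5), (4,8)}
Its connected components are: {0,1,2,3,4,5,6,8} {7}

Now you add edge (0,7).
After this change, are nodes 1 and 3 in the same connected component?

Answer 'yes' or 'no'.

Answer: yes

Derivation:
Initial components: {0,1,2,3,4,5,6,8} {7}
Adding edge (0,7): merges {0,1,2,3,4,5,6,8} and {7}.
New components: {0,1,2,3,4,5,6,7,8}
Are 1 and 3 in the same component? yes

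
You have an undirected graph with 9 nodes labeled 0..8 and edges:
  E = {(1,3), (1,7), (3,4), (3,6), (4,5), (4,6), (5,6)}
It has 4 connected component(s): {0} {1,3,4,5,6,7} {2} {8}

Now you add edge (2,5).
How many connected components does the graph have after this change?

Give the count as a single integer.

Initial component count: 4
Add (2,5): merges two components. Count decreases: 4 -> 3.
New component count: 3

Answer: 3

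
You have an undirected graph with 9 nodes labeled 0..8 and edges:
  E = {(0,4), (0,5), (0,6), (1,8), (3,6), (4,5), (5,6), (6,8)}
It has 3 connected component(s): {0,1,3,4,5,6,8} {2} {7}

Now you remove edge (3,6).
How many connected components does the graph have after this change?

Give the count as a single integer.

Initial component count: 3
Remove (3,6): it was a bridge. Count increases: 3 -> 4.
  After removal, components: {0,1,4,5,6,8} {2} {3} {7}
New component count: 4

Answer: 4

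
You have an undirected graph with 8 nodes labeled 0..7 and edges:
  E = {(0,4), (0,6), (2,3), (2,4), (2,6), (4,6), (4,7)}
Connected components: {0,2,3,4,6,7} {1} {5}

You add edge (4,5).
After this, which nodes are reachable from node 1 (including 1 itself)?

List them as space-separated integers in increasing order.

Answer: 1

Derivation:
Before: nodes reachable from 1: {1}
Adding (4,5): merges two components, but neither contains 1. Reachability from 1 unchanged.
After: nodes reachable from 1: {1}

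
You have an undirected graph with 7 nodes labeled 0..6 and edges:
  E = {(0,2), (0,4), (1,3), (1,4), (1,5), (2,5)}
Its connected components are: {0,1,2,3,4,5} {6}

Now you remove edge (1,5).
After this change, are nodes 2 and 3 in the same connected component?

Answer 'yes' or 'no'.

Answer: yes

Derivation:
Initial components: {0,1,2,3,4,5} {6}
Removing edge (1,5): not a bridge — component count unchanged at 2.
New components: {0,1,2,3,4,5} {6}
Are 2 and 3 in the same component? yes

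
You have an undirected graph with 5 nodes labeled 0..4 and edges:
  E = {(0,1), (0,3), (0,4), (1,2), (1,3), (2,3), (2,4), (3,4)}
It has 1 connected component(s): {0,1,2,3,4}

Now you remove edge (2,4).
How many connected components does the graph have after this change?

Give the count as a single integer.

Answer: 1

Derivation:
Initial component count: 1
Remove (2,4): not a bridge. Count unchanged: 1.
  After removal, components: {0,1,2,3,4}
New component count: 1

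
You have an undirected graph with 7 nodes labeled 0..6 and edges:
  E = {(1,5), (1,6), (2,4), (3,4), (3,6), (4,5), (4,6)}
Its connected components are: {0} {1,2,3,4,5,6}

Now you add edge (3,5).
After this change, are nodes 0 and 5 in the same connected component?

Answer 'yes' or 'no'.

Initial components: {0} {1,2,3,4,5,6}
Adding edge (3,5): both already in same component {1,2,3,4,5,6}. No change.
New components: {0} {1,2,3,4,5,6}
Are 0 and 5 in the same component? no

Answer: no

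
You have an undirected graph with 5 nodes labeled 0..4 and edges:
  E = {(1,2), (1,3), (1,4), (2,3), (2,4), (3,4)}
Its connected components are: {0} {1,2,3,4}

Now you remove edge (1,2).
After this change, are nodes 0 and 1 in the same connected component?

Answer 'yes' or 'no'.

Answer: no

Derivation:
Initial components: {0} {1,2,3,4}
Removing edge (1,2): not a bridge — component count unchanged at 2.
New components: {0} {1,2,3,4}
Are 0 and 1 in the same component? no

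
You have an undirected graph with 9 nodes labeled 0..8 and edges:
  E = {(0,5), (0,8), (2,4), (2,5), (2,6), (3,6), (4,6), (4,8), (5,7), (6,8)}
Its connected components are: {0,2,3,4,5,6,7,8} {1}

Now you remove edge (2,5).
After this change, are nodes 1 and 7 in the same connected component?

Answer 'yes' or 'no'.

Initial components: {0,2,3,4,5,6,7,8} {1}
Removing edge (2,5): not a bridge — component count unchanged at 2.
New components: {0,2,3,4,5,6,7,8} {1}
Are 1 and 7 in the same component? no

Answer: no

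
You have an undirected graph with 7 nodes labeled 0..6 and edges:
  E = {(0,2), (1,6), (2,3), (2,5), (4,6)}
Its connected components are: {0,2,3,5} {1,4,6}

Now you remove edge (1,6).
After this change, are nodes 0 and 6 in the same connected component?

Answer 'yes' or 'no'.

Answer: no

Derivation:
Initial components: {0,2,3,5} {1,4,6}
Removing edge (1,6): it was a bridge — component count 2 -> 3.
New components: {0,2,3,5} {1} {4,6}
Are 0 and 6 in the same component? no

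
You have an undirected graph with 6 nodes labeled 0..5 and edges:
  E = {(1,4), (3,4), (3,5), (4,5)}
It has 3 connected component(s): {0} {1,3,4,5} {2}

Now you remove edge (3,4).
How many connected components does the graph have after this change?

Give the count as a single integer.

Answer: 3

Derivation:
Initial component count: 3
Remove (3,4): not a bridge. Count unchanged: 3.
  After removal, components: {0} {1,3,4,5} {2}
New component count: 3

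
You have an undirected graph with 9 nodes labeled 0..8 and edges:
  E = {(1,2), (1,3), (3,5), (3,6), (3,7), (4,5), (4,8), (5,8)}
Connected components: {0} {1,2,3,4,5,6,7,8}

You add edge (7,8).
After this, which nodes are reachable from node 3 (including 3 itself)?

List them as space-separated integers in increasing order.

Answer: 1 2 3 4 5 6 7 8

Derivation:
Before: nodes reachable from 3: {1,2,3,4,5,6,7,8}
Adding (7,8): both endpoints already in same component. Reachability from 3 unchanged.
After: nodes reachable from 3: {1,2,3,4,5,6,7,8}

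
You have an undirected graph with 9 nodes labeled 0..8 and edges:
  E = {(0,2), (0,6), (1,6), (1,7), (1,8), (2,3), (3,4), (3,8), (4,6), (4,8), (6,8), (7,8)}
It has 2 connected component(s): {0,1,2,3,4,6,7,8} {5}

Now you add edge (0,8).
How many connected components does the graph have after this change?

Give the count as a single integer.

Initial component count: 2
Add (0,8): endpoints already in same component. Count unchanged: 2.
New component count: 2

Answer: 2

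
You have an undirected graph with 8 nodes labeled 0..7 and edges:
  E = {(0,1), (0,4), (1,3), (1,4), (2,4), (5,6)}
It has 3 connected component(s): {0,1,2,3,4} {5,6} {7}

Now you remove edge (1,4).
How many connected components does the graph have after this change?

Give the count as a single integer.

Initial component count: 3
Remove (1,4): not a bridge. Count unchanged: 3.
  After removal, components: {0,1,2,3,4} {5,6} {7}
New component count: 3

Answer: 3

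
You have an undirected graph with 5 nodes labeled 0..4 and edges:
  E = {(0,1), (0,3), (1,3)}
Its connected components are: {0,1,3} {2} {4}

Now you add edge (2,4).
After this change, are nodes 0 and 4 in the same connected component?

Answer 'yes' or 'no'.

Initial components: {0,1,3} {2} {4}
Adding edge (2,4): merges {2} and {4}.
New components: {0,1,3} {2,4}
Are 0 and 4 in the same component? no

Answer: no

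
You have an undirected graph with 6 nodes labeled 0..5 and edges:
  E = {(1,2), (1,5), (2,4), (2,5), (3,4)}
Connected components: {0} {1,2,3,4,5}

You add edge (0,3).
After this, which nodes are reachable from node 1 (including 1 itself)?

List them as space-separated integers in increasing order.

Answer: 0 1 2 3 4 5

Derivation:
Before: nodes reachable from 1: {1,2,3,4,5}
Adding (0,3): merges 1's component with another. Reachability grows.
After: nodes reachable from 1: {0,1,2,3,4,5}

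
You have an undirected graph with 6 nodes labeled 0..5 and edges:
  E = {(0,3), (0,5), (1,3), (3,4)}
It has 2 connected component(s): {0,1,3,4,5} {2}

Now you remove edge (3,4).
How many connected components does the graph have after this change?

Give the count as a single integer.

Answer: 3

Derivation:
Initial component count: 2
Remove (3,4): it was a bridge. Count increases: 2 -> 3.
  After removal, components: {0,1,3,5} {2} {4}
New component count: 3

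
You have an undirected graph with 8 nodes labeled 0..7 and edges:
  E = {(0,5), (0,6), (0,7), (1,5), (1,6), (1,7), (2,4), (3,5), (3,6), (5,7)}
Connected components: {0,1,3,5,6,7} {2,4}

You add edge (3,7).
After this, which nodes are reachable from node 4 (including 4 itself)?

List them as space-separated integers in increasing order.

Answer: 2 4

Derivation:
Before: nodes reachable from 4: {2,4}
Adding (3,7): both endpoints already in same component. Reachability from 4 unchanged.
After: nodes reachable from 4: {2,4}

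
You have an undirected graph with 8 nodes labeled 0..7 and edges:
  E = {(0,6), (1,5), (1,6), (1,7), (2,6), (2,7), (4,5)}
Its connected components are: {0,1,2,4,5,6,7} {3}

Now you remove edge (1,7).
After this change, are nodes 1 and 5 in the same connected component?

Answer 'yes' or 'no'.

Answer: yes

Derivation:
Initial components: {0,1,2,4,5,6,7} {3}
Removing edge (1,7): not a bridge — component count unchanged at 2.
New components: {0,1,2,4,5,6,7} {3}
Are 1 and 5 in the same component? yes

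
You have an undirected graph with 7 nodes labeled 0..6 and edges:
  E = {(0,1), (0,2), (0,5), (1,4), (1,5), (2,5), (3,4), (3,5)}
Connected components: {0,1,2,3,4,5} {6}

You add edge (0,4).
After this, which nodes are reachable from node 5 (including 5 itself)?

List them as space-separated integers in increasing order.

Before: nodes reachable from 5: {0,1,2,3,4,5}
Adding (0,4): both endpoints already in same component. Reachability from 5 unchanged.
After: nodes reachable from 5: {0,1,2,3,4,5}

Answer: 0 1 2 3 4 5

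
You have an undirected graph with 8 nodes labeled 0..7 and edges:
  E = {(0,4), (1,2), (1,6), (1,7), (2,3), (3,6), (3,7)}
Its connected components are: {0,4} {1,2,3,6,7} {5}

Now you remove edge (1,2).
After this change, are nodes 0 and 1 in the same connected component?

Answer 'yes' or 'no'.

Answer: no

Derivation:
Initial components: {0,4} {1,2,3,6,7} {5}
Removing edge (1,2): not a bridge — component count unchanged at 3.
New components: {0,4} {1,2,3,6,7} {5}
Are 0 and 1 in the same component? no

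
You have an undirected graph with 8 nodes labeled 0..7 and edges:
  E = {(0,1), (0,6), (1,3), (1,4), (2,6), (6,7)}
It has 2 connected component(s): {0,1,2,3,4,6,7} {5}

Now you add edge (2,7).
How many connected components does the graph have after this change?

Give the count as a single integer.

Initial component count: 2
Add (2,7): endpoints already in same component. Count unchanged: 2.
New component count: 2

Answer: 2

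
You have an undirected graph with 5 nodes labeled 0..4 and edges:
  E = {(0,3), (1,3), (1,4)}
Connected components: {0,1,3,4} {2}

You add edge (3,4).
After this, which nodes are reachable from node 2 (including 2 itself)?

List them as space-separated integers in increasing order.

Answer: 2

Derivation:
Before: nodes reachable from 2: {2}
Adding (3,4): both endpoints already in same component. Reachability from 2 unchanged.
After: nodes reachable from 2: {2}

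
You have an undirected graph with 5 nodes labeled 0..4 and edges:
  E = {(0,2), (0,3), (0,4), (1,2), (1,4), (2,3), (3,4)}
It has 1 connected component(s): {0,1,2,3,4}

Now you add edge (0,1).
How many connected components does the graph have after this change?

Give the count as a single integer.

Initial component count: 1
Add (0,1): endpoints already in same component. Count unchanged: 1.
New component count: 1

Answer: 1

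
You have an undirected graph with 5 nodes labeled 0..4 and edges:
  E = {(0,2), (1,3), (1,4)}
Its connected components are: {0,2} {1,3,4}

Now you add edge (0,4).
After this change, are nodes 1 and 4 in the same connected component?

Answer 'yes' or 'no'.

Initial components: {0,2} {1,3,4}
Adding edge (0,4): merges {0,2} and {1,3,4}.
New components: {0,1,2,3,4}
Are 1 and 4 in the same component? yes

Answer: yes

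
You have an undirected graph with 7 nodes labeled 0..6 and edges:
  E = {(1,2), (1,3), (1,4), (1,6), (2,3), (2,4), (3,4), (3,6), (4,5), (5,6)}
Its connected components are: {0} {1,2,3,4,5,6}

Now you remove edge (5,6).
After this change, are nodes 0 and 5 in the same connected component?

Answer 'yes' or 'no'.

Answer: no

Derivation:
Initial components: {0} {1,2,3,4,5,6}
Removing edge (5,6): not a bridge — component count unchanged at 2.
New components: {0} {1,2,3,4,5,6}
Are 0 and 5 in the same component? no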